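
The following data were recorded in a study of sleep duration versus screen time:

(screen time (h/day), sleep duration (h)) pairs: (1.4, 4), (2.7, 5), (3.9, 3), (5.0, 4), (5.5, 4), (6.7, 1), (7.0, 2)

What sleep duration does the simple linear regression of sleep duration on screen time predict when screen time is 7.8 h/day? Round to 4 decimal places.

1.7410

n = 7, Σx = 32.2, Σy = 23, Σxy = 93.5, Σx² = 173.6
Sxx = Σx² − (Σx)²/n = 173.6 − 148.12 = 25.48
Sxy = Σxy − (Σx)(Σy)/n = 93.5 − 105.8 = -12.3
b = Sxy/Sxx = -12.3/25.48 = -0.482732
a = ȳ − b·x̄ = 3.285714 − (-0.482732)·4.6 = 5.506279
ŷ(7.8) = a + b·7.8 = 5.506279 + (-0.482732)·7.8 = 1.740973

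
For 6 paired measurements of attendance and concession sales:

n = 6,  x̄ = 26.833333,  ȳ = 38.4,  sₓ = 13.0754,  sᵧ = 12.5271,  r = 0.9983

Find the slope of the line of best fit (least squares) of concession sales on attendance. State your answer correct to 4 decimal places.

b = r · sᵧ/sₓ = 0.9983 · 12.5271/13.0754 = 0.956438

0.9564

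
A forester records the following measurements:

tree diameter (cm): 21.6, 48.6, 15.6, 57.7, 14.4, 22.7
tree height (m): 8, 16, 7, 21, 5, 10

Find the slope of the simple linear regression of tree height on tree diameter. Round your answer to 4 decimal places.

0.3280

n = 6, Σx = 180.6, Σy = 67, Σxy = 2570.3, Σx² = 7123.82
Sxx = Σx² − (Σx)²/n = 7123.82 − 5436.06 = 1687.76
Sxy = Σxy − (Σx)(Σy)/n = 2570.3 − 2016.7 = 553.6
b = Sxy/Sxx = 553.6/1687.76 = 0.328009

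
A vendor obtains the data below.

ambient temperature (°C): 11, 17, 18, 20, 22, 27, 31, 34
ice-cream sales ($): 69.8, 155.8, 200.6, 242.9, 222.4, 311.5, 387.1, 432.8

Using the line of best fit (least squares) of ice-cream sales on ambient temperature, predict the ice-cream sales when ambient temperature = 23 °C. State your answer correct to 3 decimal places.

260.578

n = 8, Σx = 180, Σy = 2022.9, Σxy = 51903.8, Σx² = 4464
Sxx = Σx² − (Σx)²/n = 4464 − 4050 = 414
Sxy = Σxy − (Σx)(Σy)/n = 51903.8 − 45515.25 = 6388.55
b = Sxy/Sxx = 6388.55/414 = 15.431280
a = ȳ − b·x̄ = 252.8625 − 15.431280·22.5 = -94.341304
ŷ(23) = a + b·23 = -94.341304 + 15.431280·23 = 260.578140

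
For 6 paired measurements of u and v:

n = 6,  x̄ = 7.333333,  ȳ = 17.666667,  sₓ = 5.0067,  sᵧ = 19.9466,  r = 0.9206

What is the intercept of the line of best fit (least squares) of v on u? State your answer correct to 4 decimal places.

b = r · sᵧ/sₓ = 0.9206 · 19.9466/5.0067 = 3.667653
a = ȳ − b·x̄ = 17.666667 − 3.667653·7.333333 = -9.229456

-9.2295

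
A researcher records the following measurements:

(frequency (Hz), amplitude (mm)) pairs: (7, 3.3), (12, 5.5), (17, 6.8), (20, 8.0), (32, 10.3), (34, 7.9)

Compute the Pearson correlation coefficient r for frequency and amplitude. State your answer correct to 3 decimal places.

0.875

n = 6, Σx = 122, Σy = 41.8, Σxy = 962.9, Σx² = 3062, Σy² = 319.88
Sxx = Σx² − (Σx)²/n = 3062 − 2480.666667 = 581.333333
Sxy = Σxy − (Σx)(Σy)/n = 962.9 − 849.933333 = 112.966667
Syy = Σy² − (Σy)²/n = 319.88 − 291.206667 = 28.673333
r = Sxy/√(Sxx·Syy) = 112.966667/√(16668.764444) = 112.966667/129.107569 = 0.874981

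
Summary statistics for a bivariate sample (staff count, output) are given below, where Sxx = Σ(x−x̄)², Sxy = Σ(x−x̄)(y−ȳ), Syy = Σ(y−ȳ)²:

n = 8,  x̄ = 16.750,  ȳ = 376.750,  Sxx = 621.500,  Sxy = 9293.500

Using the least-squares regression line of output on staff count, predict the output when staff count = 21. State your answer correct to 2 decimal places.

b = Sxy/Sxx = 9293.5/621.5 = 14.953339
a = ȳ − b·x̄ = 376.75 − 14.953339·16.75 = 126.281577
ŷ(21) = a + b·21 = 126.281577 + 14.953339·21 = 440.301689

440.30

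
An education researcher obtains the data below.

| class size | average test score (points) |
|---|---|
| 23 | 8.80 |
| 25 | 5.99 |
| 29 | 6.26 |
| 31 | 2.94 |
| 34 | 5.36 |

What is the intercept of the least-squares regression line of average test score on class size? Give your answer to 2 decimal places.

n = 5, Σx = 142, Σy = 29.35, Σxy = 807.07, Σx² = 4112
Sxx = Σx² − (Σx)²/n = 4112 − 4032.8 = 79.2
Sxy = Σxy − (Σx)(Σy)/n = 807.07 − 833.54 = -26.47
b = Sxy/Sxx = -26.47/79.2 = -0.334217
a = ȳ − b·x̄ = 5.87 − (-0.334217)·28.4 = 15.361768

15.36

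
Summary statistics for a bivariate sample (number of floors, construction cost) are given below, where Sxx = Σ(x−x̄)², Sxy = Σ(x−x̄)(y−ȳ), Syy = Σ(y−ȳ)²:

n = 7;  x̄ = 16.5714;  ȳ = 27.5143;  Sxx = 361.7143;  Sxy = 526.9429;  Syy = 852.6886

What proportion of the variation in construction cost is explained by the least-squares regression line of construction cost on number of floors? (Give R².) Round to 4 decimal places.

R² = Sxy²/(Sxx·Syy) = (526.9429)²/(361.7143·852.6886) = 0.900266

0.9003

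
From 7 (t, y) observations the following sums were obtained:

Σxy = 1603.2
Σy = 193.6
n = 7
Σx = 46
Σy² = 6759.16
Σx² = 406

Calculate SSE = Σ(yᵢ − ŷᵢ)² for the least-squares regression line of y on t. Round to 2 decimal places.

Sxx = Σx² − (Σx)²/n = 406 − 302.285714 = 103.714286
Sxy = Σxy − (Σx)(Σy)/n = 1603.2 − 1272.228571 = 330.971429
Syy = Σy² − (Σy)²/n = 6759.16 − 5354.422857 = 1404.737143
b = Sxy/Sxx = 330.971429/103.714286 = 3.191185
SSE = Syy − b·Sxy = 1404.737143 − 3.191185·330.971429 = 348.546226

348.55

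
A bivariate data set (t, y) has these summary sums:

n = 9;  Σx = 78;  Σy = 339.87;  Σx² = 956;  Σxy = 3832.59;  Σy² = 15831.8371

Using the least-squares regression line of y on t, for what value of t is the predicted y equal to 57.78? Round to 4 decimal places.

14.9850

Sxx = Σx² − (Σx)²/n = 956 − 676 = 280
Sxy = Σxy − (Σx)(Σy)/n = 3832.59 − 2945.54 = 887.05
b = Sxy/Sxx = 887.05/280 = 3.168036
a = ȳ − b·x̄ = 37.763333 − 3.168036·8.666667 = 10.307024
Set a + b·x = 57.78: x = (57.78 − 10.307024) / 3.168036 = 14.984988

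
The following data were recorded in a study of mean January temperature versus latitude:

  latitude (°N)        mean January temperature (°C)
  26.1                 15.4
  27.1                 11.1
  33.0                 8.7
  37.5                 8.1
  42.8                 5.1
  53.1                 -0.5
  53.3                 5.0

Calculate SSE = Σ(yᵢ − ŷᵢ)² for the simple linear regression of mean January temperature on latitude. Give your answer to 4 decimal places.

n = 7, Σx = 272.9, Σy = 52.9, Σxy = 1751.83, Σx² = 11403.21, Σy² = 552.93
Sxx = Σx² − (Σx)²/n = 11403.21 − 10639.201429 = 764.008571
Sxy = Σxy − (Σx)(Σy)/n = 1751.83 − 2062.344286 = -310.514286
Syy = Σy² − (Σy)²/n = 552.93 − 399.772857 = 153.157143
b = Sxy/Sxx = -310.514286/764.008571 = -0.406428
SSE = Syy − b·Sxy = 153.157143 − (-0.406428)·(-310.514286) = 26.955520

26.9555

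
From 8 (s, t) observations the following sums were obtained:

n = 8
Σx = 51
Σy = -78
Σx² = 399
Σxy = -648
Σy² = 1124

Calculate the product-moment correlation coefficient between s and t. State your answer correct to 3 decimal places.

Sxx = Σx² − (Σx)²/n = 399 − 325.125 = 73.875
Sxy = Σxy − (Σx)(Σy)/n = -648 − (-497.25) = -150.75
Syy = Σy² − (Σy)²/n = 1124 − 760.5 = 363.5
r = Sxy/√(Sxx·Syy) = -150.75/√(26853.5625) = -150.75/163.870566 = -0.919933

-0.920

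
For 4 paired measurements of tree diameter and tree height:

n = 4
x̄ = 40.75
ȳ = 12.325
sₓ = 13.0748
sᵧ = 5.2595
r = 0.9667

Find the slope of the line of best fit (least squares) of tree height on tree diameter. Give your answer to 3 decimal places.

b = r · sᵧ/sₓ = 0.9667 · 5.2595/13.0748 = 0.388867

0.389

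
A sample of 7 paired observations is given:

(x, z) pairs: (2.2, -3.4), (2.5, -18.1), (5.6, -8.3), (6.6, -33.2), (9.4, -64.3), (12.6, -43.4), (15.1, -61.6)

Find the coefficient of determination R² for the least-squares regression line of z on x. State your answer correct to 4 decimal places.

0.7069

n = 7, Σx = 54, Σy = -232.3, Σxy = -2399.75, Σx² = 561.14, Σy² = 11322.91
Sxx = Σx² − (Σx)²/n = 561.14 − 416.571429 = 144.568571
Sxy = Σxy − (Σx)(Σy)/n = -2399.75 − (-1792.028571) = -607.721429
Syy = Σy² − (Σy)²/n = 11322.91 − 7709.041429 = 3613.868571
R² = Sxy²/(Sxx·Syy) = (-607.721429)²/(144.568571·3613.868571) = 0.706908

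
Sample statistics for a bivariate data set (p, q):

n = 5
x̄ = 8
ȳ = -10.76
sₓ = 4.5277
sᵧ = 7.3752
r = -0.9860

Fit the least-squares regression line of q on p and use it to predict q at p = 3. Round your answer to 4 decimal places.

b = r · sᵧ/sₓ = -0.986 · 7.3752/4.5277 = -1.606102
a = ȳ − b·x̄ = -10.76 − (-1.606102)·8 = 2.088815
ŷ(3) = a + b·3 = 2.088815 + (-1.606102)·3 = -2.729491

-2.7295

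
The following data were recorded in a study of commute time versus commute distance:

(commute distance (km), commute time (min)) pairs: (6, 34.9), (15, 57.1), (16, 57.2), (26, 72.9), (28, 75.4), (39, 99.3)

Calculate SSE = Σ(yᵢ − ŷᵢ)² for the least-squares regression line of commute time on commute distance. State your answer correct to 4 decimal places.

n = 6, Σx = 130, Σy = 396.8, Σxy = 9860.4, Σx² = 3498, Σy² = 28610.32
Sxx = Σx² − (Σx)²/n = 3498 − 2816.666667 = 681.333333
Sxy = Σxy − (Σx)(Σy)/n = 9860.4 − 8597.333333 = 1263.066667
Syy = Σy² − (Σy)²/n = 28610.32 − 26241.706667 = 2368.613333
b = Sxy/Sxx = 1263.066667/681.333333 = 1.853816
SSE = Syy − b·Sxy = 2368.613333 − 1.853816·1263.066667 = 27.120078

27.1201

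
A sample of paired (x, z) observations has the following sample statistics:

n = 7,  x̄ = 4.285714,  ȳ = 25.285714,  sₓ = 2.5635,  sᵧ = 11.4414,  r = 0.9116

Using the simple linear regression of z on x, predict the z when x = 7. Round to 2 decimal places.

36.33

b = r · sᵧ/sₓ = 0.9116 · 11.4414/2.5635 = 4.068648
a = ȳ − b·x̄ = 25.285714 − 4.068648·4.285714 = 7.848650
ŷ(7) = a + b·7 = 7.848650 + 4.068648·7 = 36.329189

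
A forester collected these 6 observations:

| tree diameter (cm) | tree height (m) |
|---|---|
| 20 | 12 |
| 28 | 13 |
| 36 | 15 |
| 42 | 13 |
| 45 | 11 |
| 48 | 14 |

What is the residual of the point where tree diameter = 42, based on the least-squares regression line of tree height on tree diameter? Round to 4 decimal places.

n = 6, Σx = 219, Σy = 78, Σxy = 2857, Σx² = 8573
Sxx = Σx² − (Σx)²/n = 8573 − 7993.5 = 579.5
Sxy = Σxy − (Σx)(Σy)/n = 2857 − 2847 = 10
b = Sxy/Sxx = 10/579.5 = 0.017256
a = ȳ − b·x̄ = 13 − 0.017256·36.5 = 12.370147
ŷ(42) = 12.370147 + 0.017256·42 = 13.094909
residual = y − ŷ = 13 − 13.094909 = -0.094909

-0.0949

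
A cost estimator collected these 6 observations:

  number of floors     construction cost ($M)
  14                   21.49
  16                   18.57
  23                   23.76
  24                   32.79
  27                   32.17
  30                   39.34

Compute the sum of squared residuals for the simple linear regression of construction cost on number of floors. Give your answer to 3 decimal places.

55.120

n = 6, Σx = 134, Σy = 168.12, Σxy = 3980.21, Σx² = 3186, Σy² = 5028.9312
Sxx = Σx² − (Σx)²/n = 3186 − 2992.666667 = 193.333333
Sxy = Σxy − (Σx)(Σy)/n = 3980.21 − 3754.68 = 225.53
Syy = Σy² − (Σy)²/n = 5028.9312 − 4710.7224 = 318.2088
b = Sxy/Sxx = 225.53/193.333333 = 1.166534
SSE = Syy − b·Sxy = 318.2088 − 1.166534·225.53 = 55.120278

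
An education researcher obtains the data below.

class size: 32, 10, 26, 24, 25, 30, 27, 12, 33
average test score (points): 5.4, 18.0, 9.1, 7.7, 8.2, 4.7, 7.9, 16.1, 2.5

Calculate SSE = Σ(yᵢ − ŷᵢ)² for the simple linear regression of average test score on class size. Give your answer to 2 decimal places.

n = 9, Σx = 219, Σy = 79.6, Σxy = 1609.2, Σx² = 5863, Σy² = 912.46
Sxx = Σx² − (Σx)²/n = 5863 − 5329 = 534
Sxy = Σxy − (Σx)(Σy)/n = 1609.2 − 1936.933333 = -327.733333
Syy = Σy² − (Σy)²/n = 912.46 − 704.017778 = 208.442222
b = Sxy/Sxx = -327.733333/534 = -0.613733
SSE = Syy − b·Sxy = 208.442222 − (-0.613733)·(-327.733333) = 7.301515

7.30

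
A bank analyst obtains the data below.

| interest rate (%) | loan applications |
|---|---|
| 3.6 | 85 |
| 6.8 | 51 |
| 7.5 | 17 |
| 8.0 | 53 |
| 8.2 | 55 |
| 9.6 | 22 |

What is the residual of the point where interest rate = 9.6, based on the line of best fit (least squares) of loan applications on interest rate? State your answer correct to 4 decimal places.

-3.2390

n = 6, Σx = 43.7, Σy = 283, Σxy = 1866.5, Σx² = 338.85
Sxx = Σx² − (Σx)²/n = 338.85 − 318.281667 = 20.568333
Sxy = Σxy − (Σx)(Σy)/n = 1866.5 − 2061.183333 = -194.683333
b = Sxy/Sxx = -194.683333/20.568333 = -9.465197
a = ȳ − b·x̄ = 47.166667 − (-9.465197)·7.283333 = 116.104854
ŷ(9.6) = 116.104854 + (-9.465197)·9.6 = 25.238960
residual = y − ŷ = 22 − 25.238960 = -3.238960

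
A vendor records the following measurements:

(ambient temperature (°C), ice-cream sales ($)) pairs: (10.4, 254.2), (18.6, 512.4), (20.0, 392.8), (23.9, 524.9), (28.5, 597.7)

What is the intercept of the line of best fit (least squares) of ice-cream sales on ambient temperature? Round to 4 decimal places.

83.5770

n = 5, Σx = 101.4, Σy = 2282, Σxy = 49609.88, Σx² = 2237.58
Sxx = Σx² − (Σx)²/n = 2237.58 − 2056.392 = 181.188
Sxy = Σxy − (Σx)(Σy)/n = 49609.88 − 46278.96 = 3330.92
b = Sxy/Sxx = 3330.92/181.188 = 18.383778
a = ȳ − b·x̄ = 456.4 − 18.383778·20.28 = 83.576979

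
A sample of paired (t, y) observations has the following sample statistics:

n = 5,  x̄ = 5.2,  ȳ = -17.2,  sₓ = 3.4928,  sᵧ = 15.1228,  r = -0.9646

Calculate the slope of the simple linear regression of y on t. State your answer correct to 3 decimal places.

b = r · sᵧ/sₓ = -0.9646 · 15.1228/3.4928 = -4.176435

-4.176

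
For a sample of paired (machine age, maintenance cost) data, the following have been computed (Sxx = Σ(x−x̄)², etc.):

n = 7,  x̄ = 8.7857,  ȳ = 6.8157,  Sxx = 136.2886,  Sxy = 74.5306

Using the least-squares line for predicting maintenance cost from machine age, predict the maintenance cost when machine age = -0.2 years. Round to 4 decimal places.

1.9018

b = Sxy/Sxx = 74.5306/136.2886 = 0.546859
a = ȳ − b·x̄ = 6.8157 − 0.546859·8.7857 = 2.011164
ŷ(-0.2) = a + b·-0.2 = 2.011164 + 0.546859·(-0.2) = 1.901792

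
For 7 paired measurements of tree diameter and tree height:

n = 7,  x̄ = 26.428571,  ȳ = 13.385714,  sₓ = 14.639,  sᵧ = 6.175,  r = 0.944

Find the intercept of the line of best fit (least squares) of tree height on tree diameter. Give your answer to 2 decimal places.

2.86

b = r · sᵧ/sₓ = 0.944 · 6.175/14.639 = 0.398197
a = ȳ − b·x̄ = 13.385714 − 0.398197·26.428571 = 2.861947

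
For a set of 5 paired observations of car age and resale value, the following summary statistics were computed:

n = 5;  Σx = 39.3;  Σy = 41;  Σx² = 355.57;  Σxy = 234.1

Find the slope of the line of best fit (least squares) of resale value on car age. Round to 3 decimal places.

-1.889

Sxx = Σx² − (Σx)²/n = 355.57 − 308.898 = 46.672
Sxy = Σxy − (Σx)(Σy)/n = 234.1 − 322.26 = -88.16
b = Sxy/Sxx = -88.16/46.672 = -1.888927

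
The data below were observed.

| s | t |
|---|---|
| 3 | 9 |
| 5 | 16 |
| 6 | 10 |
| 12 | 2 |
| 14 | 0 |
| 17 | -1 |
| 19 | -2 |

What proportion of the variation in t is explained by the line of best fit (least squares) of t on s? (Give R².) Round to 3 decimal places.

0.824

n = 7, Σx = 76, Σy = 34, Σxy = 136, Σx² = 1060, Σy² = 446
Sxx = Σx² − (Σx)²/n = 1060 − 825.142857 = 234.857143
Sxy = Σxy − (Σx)(Σy)/n = 136 − 369.142857 = -233.142857
Syy = Σy² − (Σy)²/n = 446 − 165.142857 = 280.857143
R² = Sxy²/(Sxx·Syy) = (-233.142857)²/(234.857143·280.857143) = 0.824053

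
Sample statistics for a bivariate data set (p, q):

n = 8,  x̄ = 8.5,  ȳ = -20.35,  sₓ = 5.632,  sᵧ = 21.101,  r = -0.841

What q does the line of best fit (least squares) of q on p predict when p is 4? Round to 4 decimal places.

b = r · sᵧ/sₓ = -0.841 · 21.101/5.632 = -3.150913
a = ȳ − b·x̄ = -20.35 − (-3.150913)·8.5 = 6.432759
ŷ(4) = a + b·4 = 6.432759 + (-3.150913)·4 = -6.170892

-6.1709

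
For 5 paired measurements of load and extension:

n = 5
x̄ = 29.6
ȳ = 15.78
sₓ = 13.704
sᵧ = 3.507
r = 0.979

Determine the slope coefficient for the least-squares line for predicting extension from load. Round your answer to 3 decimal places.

0.251

b = r · sᵧ/sₓ = 0.979 · 3.507/13.704 = 0.250537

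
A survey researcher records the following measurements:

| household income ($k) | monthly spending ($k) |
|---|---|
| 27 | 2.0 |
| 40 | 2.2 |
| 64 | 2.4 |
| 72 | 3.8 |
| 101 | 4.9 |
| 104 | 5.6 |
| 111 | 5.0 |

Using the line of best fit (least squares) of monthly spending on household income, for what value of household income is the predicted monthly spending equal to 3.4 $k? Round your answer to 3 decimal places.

67.244

n = 7, Σx = 519, Σy = 25.9, Σxy = 2201.5, Σx² = 44947
Sxx = Σx² − (Σx)²/n = 44947 − 38480.142857 = 6466.857143
Sxy = Σxy − (Σx)(Σy)/n = 2201.5 − 1920.3 = 281.2
b = Sxy/Sxx = 281.2/6466.857143 = 0.043483
a = ȳ − b·x̄ = 3.7 − 0.043483·74.142857 = 0.476027
Set a + b·x = 3.4: x = (3.4 − 0.476027) / 0.043483 = 67.243650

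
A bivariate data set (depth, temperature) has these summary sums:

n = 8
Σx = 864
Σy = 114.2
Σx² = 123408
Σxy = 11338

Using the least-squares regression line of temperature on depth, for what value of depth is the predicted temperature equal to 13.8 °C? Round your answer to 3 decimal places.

Sxx = Σx² − (Σx)²/n = 123408 − 93312 = 30096
Sxy = Σxy − (Σx)(Σy)/n = 11338 − 12333.6 = -995.6
b = Sxy/Sxx = -995.6/30096 = -0.033081
a = ȳ − b·x̄ = 14.275 − (-0.033081)·108 = 17.847727
Set a + b·x = 13.8: x = (13.8 − 17.847727) / (-0.033081) = 122.358779

122.359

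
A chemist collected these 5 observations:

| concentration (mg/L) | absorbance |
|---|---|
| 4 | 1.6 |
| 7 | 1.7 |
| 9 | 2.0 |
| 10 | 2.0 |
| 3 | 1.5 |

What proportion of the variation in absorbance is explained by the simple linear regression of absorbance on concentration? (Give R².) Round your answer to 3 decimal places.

n = 5, Σx = 33, Σy = 8.8, Σxy = 60.8, Σx² = 255, Σy² = 15.7
Sxx = Σx² − (Σx)²/n = 255 − 217.8 = 37.2
Sxy = Σxy − (Σx)(Σy)/n = 60.8 − 58.08 = 2.72
Syy = Σy² − (Σy)²/n = 15.7 − 15.488 = 0.212
R² = Sxy²/(Sxx·Syy) = (2.72)²/(37.2·0.212) = 0.938121

0.938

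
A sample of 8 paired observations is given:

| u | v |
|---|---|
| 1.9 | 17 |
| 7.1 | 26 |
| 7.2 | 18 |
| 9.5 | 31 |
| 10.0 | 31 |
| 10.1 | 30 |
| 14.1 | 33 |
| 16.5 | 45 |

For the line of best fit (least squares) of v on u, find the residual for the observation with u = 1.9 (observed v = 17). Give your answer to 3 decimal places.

n = 8, Σx = 76.4, Σy = 231, Σxy = 2461.8, Σx² = 869.18
Sxx = Σx² − (Σx)²/n = 869.18 − 729.62 = 139.56
Sxy = Σxy − (Σx)(Σy)/n = 2461.8 − 2206.05 = 255.75
b = Sxy/Sxx = 255.75/139.56 = 1.832545
a = ȳ − b·x̄ = 28.875 − 1.832545·9.55 = 11.374194
ŷ(1.9) = 11.374194 + 1.832545·1.9 = 14.856030
residual = y − ŷ = 17 − 14.856030 = 2.143970

2.144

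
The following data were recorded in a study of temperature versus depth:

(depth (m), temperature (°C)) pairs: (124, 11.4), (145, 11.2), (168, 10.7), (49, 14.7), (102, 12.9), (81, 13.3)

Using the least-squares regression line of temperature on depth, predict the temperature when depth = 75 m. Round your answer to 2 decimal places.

13.63

n = 6, Σx = 669, Σy = 74.2, Σxy = 7948.6, Σx² = 83991
Sxx = Σx² − (Σx)²/n = 83991 − 74593.5 = 9397.5
Sxy = Σxy − (Σx)(Σy)/n = 7948.6 − 8273.3 = -324.7
b = Sxy/Sxx = -324.7/9397.5 = -0.034552
a = ȳ − b·x̄ = 12.366667 − (-0.034552)·111.5 = 16.219186
ŷ(75) = a + b·75 = 16.219186 + (-0.034552)·75 = 13.627805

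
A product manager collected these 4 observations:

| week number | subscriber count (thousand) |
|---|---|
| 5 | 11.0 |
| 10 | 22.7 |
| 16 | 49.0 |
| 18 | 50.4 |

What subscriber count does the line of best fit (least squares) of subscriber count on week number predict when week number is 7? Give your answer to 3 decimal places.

n = 4, Σx = 49, Σy = 133.1, Σxy = 1973.2, Σx² = 705
Sxx = Σx² − (Σx)²/n = 705 − 600.25 = 104.75
Sxy = Σxy − (Σx)(Σy)/n = 1973.2 − 1630.475 = 342.725
b = Sxy/Sxx = 342.725/104.75 = 3.271838
a = ȳ − b·x̄ = 33.275 − 3.271838·12.25 = -6.805012
ŷ(7) = a + b·7 = -6.805012 + 3.271838·7 = 16.097852

16.098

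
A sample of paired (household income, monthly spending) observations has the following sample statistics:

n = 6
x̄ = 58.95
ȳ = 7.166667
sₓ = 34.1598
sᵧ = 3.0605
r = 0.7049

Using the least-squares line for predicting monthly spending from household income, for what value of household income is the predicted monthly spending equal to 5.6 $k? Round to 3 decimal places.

b = r · sᵧ/sₓ = 0.7049 · 3.0605/34.1598 = 0.063155
a = ȳ − b·x̄ = 7.166667 − 0.063155·58.95 = 3.443707
Set a + b·x = 5.6: x = (5.6 − 3.443707) / 0.063155 = 34.143121

34.143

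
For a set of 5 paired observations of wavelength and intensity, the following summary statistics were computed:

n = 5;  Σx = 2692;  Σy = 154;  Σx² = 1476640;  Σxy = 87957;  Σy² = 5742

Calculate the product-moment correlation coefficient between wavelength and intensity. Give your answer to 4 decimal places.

0.9664

Sxx = Σx² − (Σx)²/n = 1476640 − 1449372.8 = 27267.2
Sxy = Σxy − (Σx)(Σy)/n = 87957 − 82913.6 = 5043.4
Syy = Σy² − (Σy)²/n = 5742 − 4743.2 = 998.8
r = Sxy/√(Sxx·Syy) = 5043.4/√(27234479.36) = 5043.4/5218.666435 = 0.966415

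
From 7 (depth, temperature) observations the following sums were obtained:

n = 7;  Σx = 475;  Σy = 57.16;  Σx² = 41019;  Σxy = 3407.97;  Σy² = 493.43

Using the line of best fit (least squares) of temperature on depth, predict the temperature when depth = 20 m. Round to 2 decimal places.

Sxx = Σx² − (Σx)²/n = 41019 − 32232.142857 = 8786.857143
Sxy = Σxy − (Σx)(Σy)/n = 3407.97 − 3878.714286 = -470.744286
b = Sxy/Sxx = -470.744286/8786.857143 = -0.053574
a = ȳ − b·x̄ = 8.165714 − (-0.053574)·67.857143 = 11.801071
ŷ(20) = a + b·20 = 11.801071 + (-0.053574)·20 = 10.729598

10.73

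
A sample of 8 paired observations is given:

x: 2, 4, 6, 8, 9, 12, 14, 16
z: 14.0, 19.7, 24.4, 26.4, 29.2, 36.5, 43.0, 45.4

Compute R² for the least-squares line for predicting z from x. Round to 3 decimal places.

n = 8, Σx = 71, Σy = 238.6, Σxy = 2493.6, Σx² = 797, Σy² = 7971.46
Sxx = Σx² − (Σx)²/n = 797 − 630.125 = 166.875
Sxy = Σxy − (Σx)(Σy)/n = 2493.6 − 2117.575 = 376.025
Syy = Σy² − (Σy)²/n = 7971.46 − 7116.245 = 855.215
R² = Sxy²/(Sxx·Syy) = (376.025)²/(166.875·855.215) = 0.990756

0.991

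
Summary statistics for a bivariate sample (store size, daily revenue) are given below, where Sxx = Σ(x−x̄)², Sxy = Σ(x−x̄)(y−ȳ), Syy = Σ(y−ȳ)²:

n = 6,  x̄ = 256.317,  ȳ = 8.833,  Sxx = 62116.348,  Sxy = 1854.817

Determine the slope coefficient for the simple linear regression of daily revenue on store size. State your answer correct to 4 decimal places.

0.0299

b = Sxy/Sxx = 1854.817/62116.348 = 0.029860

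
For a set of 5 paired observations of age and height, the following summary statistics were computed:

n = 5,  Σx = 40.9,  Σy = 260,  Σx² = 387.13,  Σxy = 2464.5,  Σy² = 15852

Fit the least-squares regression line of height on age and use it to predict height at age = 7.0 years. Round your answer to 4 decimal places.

44.4196

Sxx = Σx² − (Σx)²/n = 387.13 − 334.562 = 52.568
Sxy = Σxy − (Σx)(Σy)/n = 2464.5 − 2126.8 = 337.7
b = Sxy/Sxx = 337.7/52.568 = 6.424060
a = ȳ − b·x̄ = 52 − 6.424060·8.18 = -0.548813
ŷ(7.0) = a + b·7.0 = -0.548813 + 6.424060·7 = 44.419609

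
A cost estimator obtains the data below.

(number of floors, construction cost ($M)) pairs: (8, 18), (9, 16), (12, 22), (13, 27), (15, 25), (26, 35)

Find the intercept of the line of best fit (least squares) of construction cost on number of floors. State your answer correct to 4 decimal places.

n = 6, Σx = 83, Σy = 143, Σxy = 2188, Σx² = 1359
Sxx = Σx² − (Σx)²/n = 1359 − 1148.166667 = 210.833333
Sxy = Σxy − (Σx)(Σy)/n = 2188 − 1978.166667 = 209.833333
b = Sxy/Sxx = 209.833333/210.833333 = 0.995257
a = ȳ − b·x̄ = 23.833333 − 0.995257·13.833333 = 10.065613

10.0656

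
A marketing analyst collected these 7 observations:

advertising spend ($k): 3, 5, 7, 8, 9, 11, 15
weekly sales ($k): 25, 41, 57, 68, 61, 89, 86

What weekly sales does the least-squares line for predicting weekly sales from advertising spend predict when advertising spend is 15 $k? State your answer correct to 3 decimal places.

97.148

n = 7, Σx = 58, Σy = 427, Σxy = 4041, Σx² = 574
Sxx = Σx² − (Σx)²/n = 574 − 480.571429 = 93.428571
Sxy = Σxy − (Σx)(Σy)/n = 4041 − 3538 = 503
b = Sxy/Sxx = 503/93.428571 = 5.383792
a = ȳ − b·x̄ = 61 − 5.383792·8.285714 = 16.391437
ŷ(15) = a + b·15 = 16.391437 + 5.383792·15 = 97.148318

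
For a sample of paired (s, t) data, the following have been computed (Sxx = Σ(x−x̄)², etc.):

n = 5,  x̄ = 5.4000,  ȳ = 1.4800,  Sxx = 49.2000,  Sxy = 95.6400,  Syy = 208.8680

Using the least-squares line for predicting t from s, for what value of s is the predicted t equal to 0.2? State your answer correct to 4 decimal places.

4.7415

b = Sxy/Sxx = 95.64/49.2 = 1.943902
a = ȳ − b·x̄ = 1.48 − 1.943902·5.4 = -9.017073
Set a + b·x = 0.2: x = (0.2 − (-9.017073)) / 1.943902 = 4.741531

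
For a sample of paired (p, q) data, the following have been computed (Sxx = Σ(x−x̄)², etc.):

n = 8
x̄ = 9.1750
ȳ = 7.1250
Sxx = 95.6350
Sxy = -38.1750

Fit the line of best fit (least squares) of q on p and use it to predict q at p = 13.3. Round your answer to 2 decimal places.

b = Sxy/Sxx = -38.175/95.635 = -0.399174
a = ȳ − b·x̄ = 7.125 − (-0.399174)·9.175 = 10.787421
ŷ(13.3) = a + b·13.3 = 10.787421 + (-0.399174)·13.3 = 5.478407

5.48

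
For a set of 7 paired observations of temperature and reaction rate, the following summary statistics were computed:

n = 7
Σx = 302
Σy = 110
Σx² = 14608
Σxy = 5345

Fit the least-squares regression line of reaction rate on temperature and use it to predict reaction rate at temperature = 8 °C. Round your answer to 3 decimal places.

2.375

Sxx = Σx² − (Σx)²/n = 14608 − 13029.142857 = 1578.857143
Sxy = Σxy − (Σx)(Σy)/n = 5345 − 4745.714286 = 599.285714
b = Sxy/Sxx = 599.285714/1578.857143 = 0.379569
a = ȳ − b·x̄ = 15.714286 − 0.379569·43.142857 = -0.661419
ŷ(8) = a + b·8 = -0.661419 + 0.379569·8 = 2.375136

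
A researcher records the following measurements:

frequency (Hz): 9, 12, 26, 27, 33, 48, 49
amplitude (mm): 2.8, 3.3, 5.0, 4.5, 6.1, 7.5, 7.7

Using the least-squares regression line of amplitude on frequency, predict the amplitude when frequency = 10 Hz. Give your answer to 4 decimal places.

n = 7, Σx = 204, Σy = 36.9, Σxy = 1254.9, Σx² = 7424
Sxx = Σx² − (Σx)²/n = 7424 − 5945.142857 = 1478.857143
Sxy = Σxy − (Σx)(Σy)/n = 1254.9 − 1075.371429 = 179.528571
b = Sxy/Sxx = 179.528571/1478.857143 = 0.121397
a = ȳ − b·x̄ = 5.271429 − 0.121397·29.142857 = 1.733578
ŷ(10) = a + b·10 = 1.733578 + 0.121397·10 = 2.947546

2.9475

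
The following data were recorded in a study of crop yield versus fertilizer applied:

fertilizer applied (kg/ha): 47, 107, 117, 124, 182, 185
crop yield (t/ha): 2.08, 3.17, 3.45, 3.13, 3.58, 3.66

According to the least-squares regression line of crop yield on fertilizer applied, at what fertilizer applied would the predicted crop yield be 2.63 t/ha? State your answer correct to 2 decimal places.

n = 6, Σx = 762, Σy = 19.07, Σxy = 2557.38, Σx² = 110072
Sxx = Σx² − (Σx)²/n = 110072 − 96774 = 13298
Sxy = Σxy − (Σx)(Σy)/n = 2557.38 − 2421.89 = 135.49
b = Sxy/Sxx = 135.49/13298 = 0.010189
a = ȳ − b·x̄ = 3.178333 − 0.010189·127 = 1.884362
Set a + b·x = 2.63: x = (2.63 − 1.884362) / 0.010189 = 73.182473

73.18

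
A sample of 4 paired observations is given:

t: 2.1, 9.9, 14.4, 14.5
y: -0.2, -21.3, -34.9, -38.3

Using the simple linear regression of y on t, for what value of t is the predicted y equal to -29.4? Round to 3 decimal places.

n = 4, Σx = 40.9, Σy = -94.7, Σxy = -1269.2, Σx² = 520.03
Sxx = Σx² − (Σx)²/n = 520.03 − 418.2025 = 101.8275
Sxy = Σxy − (Σx)(Σy)/n = -1269.2 − (-968.3075) = -300.8925
b = Sxy/Sxx = -300.8925/101.8275 = -2.954924
a = ȳ − b·x̄ = -23.675 − (-2.954924)·10.225 = 6.539096
Set a + b·x = -29.4: x = (-29.4 − 6.539096) / (-2.954924) = 12.162444

12.162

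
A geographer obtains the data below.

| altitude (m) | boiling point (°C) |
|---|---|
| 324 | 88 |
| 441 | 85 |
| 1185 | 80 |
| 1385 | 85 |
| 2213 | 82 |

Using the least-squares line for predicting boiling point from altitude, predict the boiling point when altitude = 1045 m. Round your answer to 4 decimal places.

n = 5, Σx = 5548, Σy = 420, Σxy = 459988, Σx² = 8519276
Sxx = Σx² − (Σx)²/n = 8519276 − 6156060.8 = 2363215.2
Sxy = Σxy − (Σx)(Σy)/n = 459988 − 466032 = -6044
b = Sxy/Sxx = -6044/2363215.2 = -0.002558
a = ȳ − b·x̄ = 84 − (-0.002558)·1109.6 = 86.837838
ŷ(1045) = a + b·1045 = 86.837838 + (-0.002558)·1045 = 84.165217

84.1652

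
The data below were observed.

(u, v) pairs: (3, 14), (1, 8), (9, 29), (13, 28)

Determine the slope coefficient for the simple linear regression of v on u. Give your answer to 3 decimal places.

n = 4, Σx = 26, Σy = 79, Σxy = 675, Σx² = 260
Sxx = Σx² − (Σx)²/n = 260 − 169 = 91
Sxy = Σxy − (Σx)(Σy)/n = 675 − 513.5 = 161.5
b = Sxy/Sxx = 161.5/91 = 1.774725

1.775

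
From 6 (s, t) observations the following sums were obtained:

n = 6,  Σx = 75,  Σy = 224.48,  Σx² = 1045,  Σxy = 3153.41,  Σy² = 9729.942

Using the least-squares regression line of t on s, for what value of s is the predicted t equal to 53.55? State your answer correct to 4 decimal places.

17.4932

Sxx = Σx² − (Σx)²/n = 1045 − 937.5 = 107.5
Sxy = Σxy − (Σx)(Σy)/n = 3153.41 − 2806 = 347.41
b = Sxy/Sxx = 347.41/107.5 = 3.231721
a = ȳ − b·x̄ = 37.413333 − 3.231721·12.5 = -2.983178
Set a + b·x = 53.55: x = (53.55 − (-2.983178)) / 3.231721 = 17.493212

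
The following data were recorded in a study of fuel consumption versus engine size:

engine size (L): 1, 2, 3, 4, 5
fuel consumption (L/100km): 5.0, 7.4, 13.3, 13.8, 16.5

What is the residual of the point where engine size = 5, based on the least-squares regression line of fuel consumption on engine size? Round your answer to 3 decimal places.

n = 5, Σx = 15, Σy = 56, Σxy = 197.4, Σx² = 55
Sxx = Σx² − (Σx)²/n = 55 − 45 = 10
Sxy = Σxy − (Σx)(Σy)/n = 197.4 − 168 = 29.4
b = Sxy/Sxx = 29.4/10 = 2.94
a = ȳ − b·x̄ = 11.2 − 2.94·3 = 2.38
ŷ(5) = 2.38 + 2.94·5 = 17.08
residual = y − ŷ = 16.5 − 17.08 = -0.58

-0.580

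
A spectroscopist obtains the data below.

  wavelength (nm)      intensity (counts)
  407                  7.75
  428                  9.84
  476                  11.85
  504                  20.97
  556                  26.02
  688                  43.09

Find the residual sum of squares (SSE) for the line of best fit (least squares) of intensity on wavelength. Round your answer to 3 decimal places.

n = 6, Σx = 3059, Σy = 119.52, Σxy = 67688.29, Σx² = 1611905, Σy² = 3270.84
Sxx = Σx² − (Σx)²/n = 1611905 − 1559580.166667 = 52324.833333
Sxy = Σxy − (Σx)(Σy)/n = 67688.29 − 60935.28 = 6753.01
Syy = Σy² − (Σy)²/n = 3270.84 − 2380.8384 = 890.0016
b = Sxy/Sxx = 6753.01/52324.833333 = 0.129059
SSE = Syy − b·Sxy = 890.0016 − 0.129059·6753.01 = 18.462387

18.462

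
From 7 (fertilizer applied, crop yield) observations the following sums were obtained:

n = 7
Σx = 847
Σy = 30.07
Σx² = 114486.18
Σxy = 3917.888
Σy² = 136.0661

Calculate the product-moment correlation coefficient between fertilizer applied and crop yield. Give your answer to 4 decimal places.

0.9715

Sxx = Σx² − (Σx)²/n = 114486.18 − 102487 = 11999.18
Sxy = Σxy − (Σx)(Σy)/n = 3917.888 − 3638.47 = 279.418
Syy = Σy² − (Σy)²/n = 136.0661 − 129.172129 = 6.893971
r = Sxy/√(Sxx·Syy) = 279.418/√(82722.004086) = 279.418/287.614332 = 0.971502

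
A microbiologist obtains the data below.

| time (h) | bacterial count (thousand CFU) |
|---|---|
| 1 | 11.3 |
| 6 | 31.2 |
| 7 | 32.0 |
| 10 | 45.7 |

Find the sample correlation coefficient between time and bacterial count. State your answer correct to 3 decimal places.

n = 4, Σx = 24, Σy = 120.2, Σxy = 879.5, Σx² = 186, Σy² = 4213.62
Sxx = Σx² − (Σx)²/n = 186 − 144 = 42
Sxy = Σxy − (Σx)(Σy)/n = 879.5 − 721.2 = 158.3
Syy = Σy² − (Σy)²/n = 4213.62 − 3612.01 = 601.61
r = Sxy/√(Sxx·Syy) = 158.3/√(25267.62) = 158.3/158.957919 = 0.995861

0.996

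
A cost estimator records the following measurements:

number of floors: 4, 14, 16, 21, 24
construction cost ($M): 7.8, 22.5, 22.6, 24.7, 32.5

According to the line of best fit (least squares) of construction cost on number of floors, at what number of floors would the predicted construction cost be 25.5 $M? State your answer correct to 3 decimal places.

n = 5, Σx = 79, Σy = 110.1, Σxy = 2006.5, Σx² = 1485
Sxx = Σx² − (Σx)²/n = 1485 − 1248.2 = 236.8
Sxy = Σxy − (Σx)(Σy)/n = 2006.5 − 1739.58 = 266.92
b = Sxy/Sxx = 266.92/236.8 = 1.127196
a = ȳ − b·x̄ = 22.02 − 1.127196·15.8 = 4.210304
Set a + b·x = 25.5: x = (25.5 − 4.210304) / 1.127196 = 18.887307

18.887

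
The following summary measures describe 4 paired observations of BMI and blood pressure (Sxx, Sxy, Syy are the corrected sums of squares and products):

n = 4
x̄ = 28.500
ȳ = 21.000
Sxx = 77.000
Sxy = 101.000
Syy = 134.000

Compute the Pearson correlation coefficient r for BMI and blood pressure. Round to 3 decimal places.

r = Sxy/√(Sxx·Syy) = 101/√(10318) = 101/101.577557 = 0.994314

0.994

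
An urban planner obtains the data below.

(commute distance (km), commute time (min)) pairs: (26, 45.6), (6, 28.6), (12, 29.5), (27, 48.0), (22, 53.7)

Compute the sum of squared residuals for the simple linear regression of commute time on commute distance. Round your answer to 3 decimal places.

n = 5, Σx = 93, Σy = 205.4, Σxy = 4188.6, Σx² = 2069, Σy² = 8955.26
Sxx = Σx² − (Σx)²/n = 2069 − 1729.8 = 339.2
Sxy = Σxy − (Σx)(Σy)/n = 4188.6 − 3820.44 = 368.16
Syy = Σy² − (Σy)²/n = 8955.26 − 8437.832 = 517.428
b = Sxy/Sxx = 368.16/339.2 = 1.085377
SSE = Syy − b·Sxy = 517.428 − 1.085377·368.16 = 117.835472

117.835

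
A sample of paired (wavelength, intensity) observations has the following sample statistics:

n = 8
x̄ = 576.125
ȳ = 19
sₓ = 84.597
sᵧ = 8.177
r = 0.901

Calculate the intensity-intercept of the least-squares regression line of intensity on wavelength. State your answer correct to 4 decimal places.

b = r · sᵧ/sₓ = 0.901 · 8.177/84.597 = 0.087089
a = ȳ − b·x̄ = 19 − 0.087089·576.125 = -31.174211

-31.1742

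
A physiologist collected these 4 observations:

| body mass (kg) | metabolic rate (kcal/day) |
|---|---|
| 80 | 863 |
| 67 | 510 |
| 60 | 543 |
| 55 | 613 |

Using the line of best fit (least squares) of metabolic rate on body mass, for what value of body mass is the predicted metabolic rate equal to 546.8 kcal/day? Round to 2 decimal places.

57.68

n = 4, Σx = 262, Σy = 2529, Σxy = 169505, Σx² = 17514
Sxx = Σx² − (Σx)²/n = 17514 − 17161 = 353
Sxy = Σxy − (Σx)(Σy)/n = 169505 − 165649.5 = 3855.5
b = Sxy/Sxx = 3855.5/353 = 10.922096
a = ȳ − b·x̄ = 632.25 − 10.922096·65.5 = -83.147309
Set a + b·x = 546.8: x = (546.8 − (-83.147309)) / 10.922096 = 57.676410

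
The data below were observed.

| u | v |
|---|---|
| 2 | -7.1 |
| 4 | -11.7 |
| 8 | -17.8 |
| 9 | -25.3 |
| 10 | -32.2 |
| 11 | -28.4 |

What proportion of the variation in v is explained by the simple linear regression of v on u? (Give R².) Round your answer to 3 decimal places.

n = 6, Σx = 44, Σy = -122.5, Σxy = -1065.5, Σx² = 386, Σy² = 2987.63
Sxx = Σx² − (Σx)²/n = 386 − 322.666667 = 63.333333
Sxy = Σxy − (Σx)(Σy)/n = -1065.5 − (-898.333333) = -167.166667
Syy = Σy² − (Σy)²/n = 2987.63 − 2501.041667 = 486.588333
R² = Sxy²/(Sxx·Syy) = (-167.166667)²/(63.333333·486.588333) = 0.906787

0.907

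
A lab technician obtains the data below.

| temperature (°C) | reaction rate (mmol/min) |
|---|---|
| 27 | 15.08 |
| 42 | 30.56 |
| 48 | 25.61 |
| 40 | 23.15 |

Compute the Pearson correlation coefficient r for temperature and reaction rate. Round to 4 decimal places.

0.8208

n = 4, Σx = 157, Σy = 94.4, Σxy = 3845.96, Σx² = 6397, Σy² = 2353.1146
Sxx = Σx² − (Σx)²/n = 6397 − 6162.25 = 234.75
Sxy = Σxy − (Σx)(Σy)/n = 3845.96 − 3705.2 = 140.76
Syy = Σy² − (Σy)²/n = 2353.1146 − 2227.84 = 125.2746
r = Sxy/√(Sxx·Syy) = 140.76/√(29408.21235) = 140.76/171.488228 = 0.820814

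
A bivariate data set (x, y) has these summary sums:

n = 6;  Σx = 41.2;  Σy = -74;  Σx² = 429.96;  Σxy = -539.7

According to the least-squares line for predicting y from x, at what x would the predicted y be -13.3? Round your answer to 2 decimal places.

Sxx = Σx² − (Σx)²/n = 429.96 − 282.906667 = 147.053333
Sxy = Σxy − (Σx)(Σy)/n = -539.7 − (-508.133333) = -31.566667
b = Sxy/Sxx = -31.566667/147.053333 = -0.214661
a = ȳ − b·x̄ = -12.333333 − (-0.214661)·6.866667 = -10.859325
Set a + b·x = -13.3: x = (-13.3 − (-10.859325)) / (-0.214661) = 11.369884

11.37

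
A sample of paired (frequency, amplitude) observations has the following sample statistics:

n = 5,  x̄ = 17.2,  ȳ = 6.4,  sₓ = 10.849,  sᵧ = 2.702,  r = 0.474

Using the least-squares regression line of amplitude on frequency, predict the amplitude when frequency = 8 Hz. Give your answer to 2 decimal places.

5.31

b = r · sᵧ/sₓ = 0.474 · 2.702/10.849 = 0.118052
a = ȳ − b·x̄ = 6.4 − 0.118052·17.2 = 4.369503
ŷ(8) = a + b·8 = 4.369503 + 0.118052·8 = 5.313920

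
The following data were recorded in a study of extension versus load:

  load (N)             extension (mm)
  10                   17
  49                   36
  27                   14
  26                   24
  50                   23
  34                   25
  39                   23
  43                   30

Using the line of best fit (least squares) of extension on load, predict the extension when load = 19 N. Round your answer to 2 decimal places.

18.41

n = 8, Σx = 278, Σy = 192, Σxy = 7123, Σx² = 10932
Sxx = Σx² − (Σx)²/n = 10932 − 9660.5 = 1271.5
Sxy = Σxy − (Σx)(Σy)/n = 7123 − 6672 = 451
b = Sxy/Sxx = 451/1271.5 = 0.354699
a = ȳ − b·x̄ = 24 − 0.354699·34.75 = 11.674204
ŷ(19) = a + b·19 = 11.674204 + 0.354699·19 = 18.413488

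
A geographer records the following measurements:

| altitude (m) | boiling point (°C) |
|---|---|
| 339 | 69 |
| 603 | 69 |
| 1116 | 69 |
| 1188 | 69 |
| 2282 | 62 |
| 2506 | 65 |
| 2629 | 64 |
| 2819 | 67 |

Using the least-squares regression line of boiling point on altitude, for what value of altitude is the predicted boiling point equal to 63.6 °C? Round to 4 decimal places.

3159.4041

n = 8, Σx = 13482, Σy = 534, Σxy = 885477, Σx² = 29481292
Sxx = Σx² − (Σx)²/n = 29481292 − 22720540.5 = 6760751.5
Sxy = Σxy − (Σx)(Σy)/n = 885477 − 899923.5 = -14446.5
b = Sxy/Sxx = -14446.5/6760751.5 = -0.002137
a = ȳ − b·x̄ = 66.75 − (-0.002137)·1685.25 = 70.351074
Set a + b·x = 63.6: x = (63.6 − 70.351074) / (-0.002137) = 3159.404101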